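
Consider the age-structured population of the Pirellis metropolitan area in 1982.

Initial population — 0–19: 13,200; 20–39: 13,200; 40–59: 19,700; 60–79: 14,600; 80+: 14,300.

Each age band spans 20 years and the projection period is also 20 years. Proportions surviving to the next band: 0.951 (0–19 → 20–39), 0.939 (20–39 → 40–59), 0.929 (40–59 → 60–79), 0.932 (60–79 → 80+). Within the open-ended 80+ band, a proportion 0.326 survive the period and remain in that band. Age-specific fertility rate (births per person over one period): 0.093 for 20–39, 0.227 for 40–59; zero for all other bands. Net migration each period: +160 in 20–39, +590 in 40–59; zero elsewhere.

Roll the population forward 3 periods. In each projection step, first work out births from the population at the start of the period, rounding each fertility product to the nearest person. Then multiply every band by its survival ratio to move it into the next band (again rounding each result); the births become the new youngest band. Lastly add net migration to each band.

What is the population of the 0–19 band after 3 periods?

Let group 1 be 0–19 through group 5 = 80+.
Period 1.
Births: 13200 × 0.093 = 1228, 19700 × 0.227 = 4472 ⇒ total 5700
Group 2: 13200 × 0.951 = 12553
Group 3: 13200 × 0.939 = 12395
Group 4: 19700 × 0.929 = 18301
Group 5: 14600 × 0.932 + 14300 × 0.326 = 13607 + 4662 = 18269
Net migration: Group 2 + 160 → 12713; Group 3 + 590 → 12985
→ [5700, 12713, 12985, 18301, 18269]
Period 2.
Births: 12713 × 0.093 = 1182, 12985 × 0.227 = 2948 ⇒ total 4130
Group 2: 5700 × 0.951 = 5421
Group 3: 12713 × 0.939 = 11938
Group 4: 12985 × 0.929 = 12063
Group 5: 18301 × 0.932 + 18269 × 0.326 = 17057 + 5956 = 23013
Net migration: Group 2 + 160 → 5581; Group 3 + 590 → 12528
→ [4130, 5581, 12528, 12063, 23013]
Period 3.
Births: 5581 × 0.093 = 519, 12528 × 0.227 = 2844 ⇒ total 3363
Group 2: 4130 × 0.951 = 3928
Group 3: 5581 × 0.939 = 5241
Group 4: 12528 × 0.929 = 11639
Group 5: 12063 × 0.932 + 23013 × 0.326 = 11243 + 7502 = 18745
Net migration: Group 2 + 160 → 4088; Group 3 + 590 → 5831
→ [3363, 4088, 5831, 11639, 18745]

3363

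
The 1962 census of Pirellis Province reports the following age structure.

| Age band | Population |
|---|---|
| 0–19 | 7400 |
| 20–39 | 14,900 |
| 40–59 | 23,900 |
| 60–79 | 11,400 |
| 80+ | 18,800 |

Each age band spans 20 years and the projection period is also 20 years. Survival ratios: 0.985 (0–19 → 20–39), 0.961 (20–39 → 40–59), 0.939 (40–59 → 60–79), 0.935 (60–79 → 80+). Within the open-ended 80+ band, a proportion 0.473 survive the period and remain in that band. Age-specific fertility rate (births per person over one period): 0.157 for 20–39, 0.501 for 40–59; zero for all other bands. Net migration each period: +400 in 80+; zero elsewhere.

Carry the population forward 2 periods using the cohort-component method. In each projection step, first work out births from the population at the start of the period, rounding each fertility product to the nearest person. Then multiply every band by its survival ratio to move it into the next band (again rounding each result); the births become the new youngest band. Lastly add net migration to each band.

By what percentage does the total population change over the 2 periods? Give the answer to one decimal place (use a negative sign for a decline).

-3.6

[period 1]
Births: 14900 × 0.157 = 2339  |  23900 × 0.501 = 11974 — total 14313
20–39: 7400 × 0.985 = 7289
40–59: 14900 × 0.961 = 14319
60–79: 23900 × 0.939 = 22442
80+: 11400 × 0.935 + 18800 × 0.473 = 10659 + 8892 = 19551
Net migration: 80+ + 400 → 19951
End of period: [14313, 7289, 14319, 22442, 19951]
[period 2]
Births: 7289 × 0.157 = 1144  |  14319 × 0.501 = 7174 — total 8318
20–39: 14313 × 0.985 = 14098
40–59: 7289 × 0.961 = 7005
60–79: 14319 × 0.939 = 13446
80+: 22442 × 0.935 + 19951 × 0.473 = 20983 + 9437 = 30420
Net migration: 80+ + 400 → 30820
End of period: [8318, 14098, 7005, 13446, 30820]
Total: 76400 → 73687; change = -2713; percentage change = -3.6%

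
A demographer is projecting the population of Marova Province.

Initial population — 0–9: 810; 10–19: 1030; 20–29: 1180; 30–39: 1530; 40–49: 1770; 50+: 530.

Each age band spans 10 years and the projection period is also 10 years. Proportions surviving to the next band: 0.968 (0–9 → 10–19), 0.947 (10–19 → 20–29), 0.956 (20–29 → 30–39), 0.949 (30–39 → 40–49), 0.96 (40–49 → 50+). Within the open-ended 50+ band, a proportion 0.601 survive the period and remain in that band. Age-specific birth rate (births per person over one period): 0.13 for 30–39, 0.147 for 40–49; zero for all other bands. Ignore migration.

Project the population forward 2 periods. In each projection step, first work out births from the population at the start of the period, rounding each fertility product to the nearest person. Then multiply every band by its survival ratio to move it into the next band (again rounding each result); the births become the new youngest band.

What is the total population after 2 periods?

6155

Period 1:
Births: 1530 * 0.13 = 199, 1770 * 0.147 = 260 → 459
10–19: 810 * 0.968 = 784
20–29: 1030 * 0.947 = 975
30–39: 1180 * 0.956 = 1128
40–49: 1530 * 0.949 = 1452
50+: 1770 * 0.96 + 530 * 0.601 = 1699 + 319 = 2018
→ [459, 784, 975, 1128, 1452, 2018]
Period 2:
Births: 1128 * 0.13 = 147, 1452 * 0.147 = 213 → 360
10–19: 459 * 0.968 = 444
20–29: 784 * 0.947 = 742
30–39: 975 * 0.956 = 932
40–49: 1128 * 0.949 = 1070
50+: 1452 * 0.96 + 2018 * 0.601 = 1394 + 1213 = 2607
→ [360, 444, 742, 932, 1070, 2607]
Total after period 2: 360 + 444 + 742 + 932 + 1070 + 2607 = 6155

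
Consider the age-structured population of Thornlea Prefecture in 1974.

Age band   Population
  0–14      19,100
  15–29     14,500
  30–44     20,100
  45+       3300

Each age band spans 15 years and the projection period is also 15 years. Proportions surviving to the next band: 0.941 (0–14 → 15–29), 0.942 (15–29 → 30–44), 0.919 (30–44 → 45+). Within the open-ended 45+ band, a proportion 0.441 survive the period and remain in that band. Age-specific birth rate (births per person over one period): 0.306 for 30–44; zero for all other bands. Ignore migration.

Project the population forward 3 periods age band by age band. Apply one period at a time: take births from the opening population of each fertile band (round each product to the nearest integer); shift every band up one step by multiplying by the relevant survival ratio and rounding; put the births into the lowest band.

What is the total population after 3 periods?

39537

Period 1:
Births: 20100 × 0.306 = 6151
15–29: 19100 × 0.941 = 17973
30–44: 14500 × 0.942 = 13659
45+: 20100 × 0.919 + 3300 × 0.441 = 18472 + 1455 = 19927
→ [6151, 17973, 13659, 19927]
Period 2:
Births: 13659 × 0.306 = 4180
15–29: 6151 × 0.941 = 5788
30–44: 17973 × 0.942 = 16931
45+: 13659 × 0.919 + 19927 × 0.441 = 12553 + 8788 = 21341
→ [4180, 5788, 16931, 21341]
Period 3:
Births: 16931 × 0.306 = 5181
15–29: 4180 × 0.941 = 3933
30–44: 5788 × 0.942 = 5452
45+: 16931 × 0.919 + 21341 × 0.441 = 15560 + 9411 = 24971
→ [5181, 3933, 5452, 24971]
Total after period 3: 5181 + 3933 + 5452 + 24971 = 39537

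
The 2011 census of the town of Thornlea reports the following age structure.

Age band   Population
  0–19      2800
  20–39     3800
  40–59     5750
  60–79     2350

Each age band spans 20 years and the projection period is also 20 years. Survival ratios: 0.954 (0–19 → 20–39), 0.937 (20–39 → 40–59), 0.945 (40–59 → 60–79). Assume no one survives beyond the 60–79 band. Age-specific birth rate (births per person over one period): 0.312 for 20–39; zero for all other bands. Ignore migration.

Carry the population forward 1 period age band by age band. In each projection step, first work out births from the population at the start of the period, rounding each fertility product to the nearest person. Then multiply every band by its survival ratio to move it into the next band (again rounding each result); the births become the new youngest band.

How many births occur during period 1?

1186

Call the bands 1 to 4, youngest first.
[period 1]
Births: 3800 * 0.312 = 1186
Band 2: 2800 * 0.954 = 2671
Band 3: 3800 * 0.937 = 3561
Band 4: 5750 * 0.945 = 5434
→ [1186, 2671, 3561, 5434]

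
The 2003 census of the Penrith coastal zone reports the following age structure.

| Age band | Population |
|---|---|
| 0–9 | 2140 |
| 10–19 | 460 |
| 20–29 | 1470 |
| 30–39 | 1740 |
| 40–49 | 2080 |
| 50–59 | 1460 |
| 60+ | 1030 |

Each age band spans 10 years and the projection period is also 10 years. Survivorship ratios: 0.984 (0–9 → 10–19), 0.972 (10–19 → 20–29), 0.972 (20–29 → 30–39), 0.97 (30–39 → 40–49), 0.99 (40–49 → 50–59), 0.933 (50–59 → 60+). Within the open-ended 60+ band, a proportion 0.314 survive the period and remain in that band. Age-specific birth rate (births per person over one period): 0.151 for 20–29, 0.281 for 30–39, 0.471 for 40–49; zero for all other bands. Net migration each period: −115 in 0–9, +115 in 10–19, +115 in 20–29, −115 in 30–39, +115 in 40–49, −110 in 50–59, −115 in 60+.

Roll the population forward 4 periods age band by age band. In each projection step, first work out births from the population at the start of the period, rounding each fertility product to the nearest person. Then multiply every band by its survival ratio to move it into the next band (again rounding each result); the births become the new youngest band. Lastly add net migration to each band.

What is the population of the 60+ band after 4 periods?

(Bands numbered youngest = 1 to oldest = 7.)
— Period 1 —
Births: 1470 × 0.151 = 222 ; 1740 × 0.281 = 489 ; 2080 × 0.471 = 980 — total 1691
Band 2: 2140 × 0.984 = 2106
Band 3: 460 × 0.972 = 447
Band 4: 1470 × 0.972 = 1429
Band 5: 1740 × 0.97 = 1688
Band 6: 2080 × 0.99 = 2059
Band 7: 1460 × 0.933 + 1030 × 0.314 = 1362 + 323 = 1685
Net migration: Band 1 − 115 → 1576; Band 2 + 115 → 2221; Band 3 + 115 → 562; Band 4 − 115 → 1314; Band 5 + 115 → 1803; Band 6 − 110 → 1949; Band 7 − 115 → 1570
→ [1576, 2221, 562, 1314, 1803, 1949, 1570]
— Period 2 —
Births: 562 × 0.151 = 85 ; 1314 × 0.281 = 369 ; 1803 × 0.471 = 849 — total 1303
Band 2: 1576 × 0.984 = 1551
Band 3: 2221 × 0.972 = 2159
Band 4: 562 × 0.972 = 546
Band 5: 1314 × 0.97 = 1275
Band 6: 1803 × 0.99 = 1785
Band 7: 1949 × 0.933 + 1570 × 0.314 = 1818 + 493 = 2311
Net migration: Band 1 − 115 → 1188; Band 2 + 115 → 1666; Band 3 + 115 → 2274; Band 4 − 115 → 431; Band 5 + 115 → 1390; Band 6 − 110 → 1675; Band 7 − 115 → 2196
→ [1188, 1666, 2274, 431, 1390, 1675, 2196]
— Period 3 —
Births: 2274 × 0.151 = 343 ; 431 × 0.281 = 121 ; 1390 × 0.471 = 655 — total 1119
Band 2: 1188 × 0.984 = 1169
Band 3: 1666 × 0.972 = 1619
Band 4: 2274 × 0.972 = 2210
Band 5: 431 × 0.97 = 418
Band 6: 1390 × 0.99 = 1376
Band 7: 1675 × 0.933 + 2196 × 0.314 = 1563 + 690 = 2253
Net migration: Band 1 − 115 → 1004; Band 2 + 115 → 1284; Band 3 + 115 → 1734; Band 4 − 115 → 2095; Band 5 + 115 → 533; Band 6 − 110 → 1266; Band 7 − 115 → 2138
→ [1004, 1284, 1734, 2095, 533, 1266, 2138]
— Period 4 —
Births: 1734 × 0.151 = 262 ; 2095 × 0.281 = 589 ; 533 × 0.471 = 251 — total 1102
Band 2: 1004 × 0.984 = 988
Band 3: 1284 × 0.972 = 1248
Band 4: 1734 × 0.972 = 1685
Band 5: 2095 × 0.97 = 2032
Band 6: 533 × 0.99 = 528
Band 7: 1266 × 0.933 + 2138 × 0.314 = 1181 + 671 = 1852
Net migration: Band 1 − 115 → 987; Band 2 + 115 → 1103; Band 3 + 115 → 1363; Band 4 − 115 → 1570; Band 5 + 115 → 2147; Band 6 − 110 → 418; Band 7 − 115 → 1737
→ [987, 1103, 1363, 1570, 2147, 418, 1737]

1737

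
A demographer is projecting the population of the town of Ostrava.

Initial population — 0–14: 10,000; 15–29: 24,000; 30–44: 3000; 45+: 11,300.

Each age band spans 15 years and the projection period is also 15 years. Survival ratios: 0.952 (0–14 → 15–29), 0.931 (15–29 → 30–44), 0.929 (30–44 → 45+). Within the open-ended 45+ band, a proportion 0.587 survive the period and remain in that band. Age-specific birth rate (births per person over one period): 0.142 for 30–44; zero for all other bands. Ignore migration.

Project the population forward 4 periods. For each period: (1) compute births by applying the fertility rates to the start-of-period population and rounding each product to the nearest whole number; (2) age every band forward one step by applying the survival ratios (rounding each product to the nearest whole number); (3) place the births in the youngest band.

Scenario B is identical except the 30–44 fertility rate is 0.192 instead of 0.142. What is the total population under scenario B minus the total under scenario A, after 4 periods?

1577

(Groups numbered youngest = 1 to oldest = 4.)
Period 1:
Births: 3000 × 0.142 = 426
Group 2: 10000 × 0.952 = 9520
Group 3: 24000 × 0.931 = 22344
Group 4: 3000 × 0.929 + 11300 × 0.587 = 2787 + 6633 = 9420
Population now: 0–14=426, 15–29=9520, 30–44=22344, 45+=9420
Period 2:
Births: 22344 × 0.142 = 3173
Group 2: 426 × 0.952 = 406
Group 3: 9520 × 0.931 = 8863
Group 4: 22344 × 0.929 + 9420 × 0.587 = 20758 + 5530 = 26288
Population now: 0–14=3173, 15–29=406, 30–44=8863, 45+=26288
Period 3:
Births: 8863 × 0.142 = 1259
Group 2: 3173 × 0.952 = 3021
Group 3: 406 × 0.931 = 378
Group 4: 8863 × 0.929 + 26288 × 0.587 = 8234 + 15431 = 23665
Population now: 0–14=1259, 15–29=3021, 30–44=378, 45+=23665
Period 4:
Births: 378 × 0.142 = 54
Group 2: 1259 × 0.952 = 1199
Group 3: 3021 × 0.931 = 2813
Group 4: 378 × 0.929 + 23665 × 0.587 = 351 + 13891 = 14242
Population now: 0–14=54, 15–29=1199, 30–44=2813, 45+=14242
Scenario A total after 4 periods: 18308
Scenario B projection —
Period 1:
Births: 3000 × 0.192 = 576
Group 2: 10000 × 0.952 = 9520
Group 3: 24000 × 0.931 = 22344
Group 4: 3000 × 0.929 + 11300 × 0.587 = 2787 + 6633 = 9420
Population now: 0–14=576, 15–29=9520, 30–44=22344, 45+=9420
Period 2:
Births: 22344 × 0.192 = 4290
Group 2: 576 × 0.952 = 548
Group 3: 9520 × 0.931 = 8863
Group 4: 22344 × 0.929 + 9420 × 0.587 = 20758 + 5530 = 26288
Population now: 0–14=4290, 15–29=548, 30–44=8863, 45+=26288
Period 3:
Births: 8863 × 0.192 = 1702
Group 2: 4290 × 0.952 = 4084
Group 3: 548 × 0.931 = 510
Group 4: 8863 × 0.929 + 26288 × 0.587 = 8234 + 15431 = 23665
Population now: 0–14=1702, 15–29=4084, 30–44=510, 45+=23665
Period 4:
Births: 510 × 0.192 = 98
Group 2: 1702 × 0.952 = 1620
Group 3: 4084 × 0.931 = 3802
Group 4: 510 × 0.929 + 23665 × 0.587 = 474 + 13891 = 14365
Population now: 0–14=98, 15–29=1620, 30–44=3802, 45+=14365
Scenario B total after 4 periods: 19885
Difference B − A = 19885 − 18308 = 1577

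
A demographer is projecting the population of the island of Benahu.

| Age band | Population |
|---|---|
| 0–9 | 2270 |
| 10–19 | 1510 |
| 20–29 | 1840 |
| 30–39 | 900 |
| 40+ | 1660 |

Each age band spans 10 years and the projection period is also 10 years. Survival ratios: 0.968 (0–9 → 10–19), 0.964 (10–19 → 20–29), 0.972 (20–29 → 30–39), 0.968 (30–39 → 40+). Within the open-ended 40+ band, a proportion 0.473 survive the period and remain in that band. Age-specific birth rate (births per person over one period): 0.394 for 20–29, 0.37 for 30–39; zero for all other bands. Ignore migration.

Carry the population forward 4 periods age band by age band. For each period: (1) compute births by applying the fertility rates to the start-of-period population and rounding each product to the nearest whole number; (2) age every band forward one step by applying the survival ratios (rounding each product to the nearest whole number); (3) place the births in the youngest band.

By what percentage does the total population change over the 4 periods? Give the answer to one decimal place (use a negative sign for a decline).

[period 1]
Births: 1840 × 0.394 = 725  |  900 × 0.37 = 333 ⇒ total 1058
10–19: 2270 × 0.968 = 2197
20–29: 1510 × 0.964 = 1456
30–39: 1840 × 0.972 = 1788
40+: 900 × 0.968 + 1660 × 0.473 = 871 + 785 = 1656
Population now: 0–9=1058, 10–19=2197, 20–29=1456, 30–39=1788, 40+=1656
[period 2]
Births: 1456 × 0.394 = 574  |  1788 × 0.37 = 662 ⇒ total 1236
10–19: 1058 × 0.968 = 1024
20–29: 2197 × 0.964 = 2118
30–39: 1456 × 0.972 = 1415
40+: 1788 × 0.968 + 1656 × 0.473 = 1731 + 783 = 2514
Population now: 0–9=1236, 10–19=1024, 20–29=2118, 30–39=1415, 40+=2514
[period 3]
Births: 2118 × 0.394 = 834  |  1415 × 0.37 = 524 ⇒ total 1358
10–19: 1236 × 0.968 = 1196
20–29: 1024 × 0.964 = 987
30–39: 2118 × 0.972 = 2059
40+: 1415 × 0.968 + 2514 × 0.473 = 1370 + 1189 = 2559
Population now: 0–9=1358, 10–19=1196, 20–29=987, 30–39=2059, 40+=2559
[period 4]
Births: 987 × 0.394 = 389  |  2059 × 0.37 = 762 ⇒ total 1151
10–19: 1358 × 0.968 = 1315
20–29: 1196 × 0.964 = 1153
30–39: 987 × 0.972 = 959
40+: 2059 × 0.968 + 2559 × 0.473 = 1993 + 1210 = 3203
Population now: 0–9=1151, 10–19=1315, 20–29=1153, 30–39=959, 40+=3203
Total: 8180 → 7781; change = -399; percentage change = -4.9%

-4.9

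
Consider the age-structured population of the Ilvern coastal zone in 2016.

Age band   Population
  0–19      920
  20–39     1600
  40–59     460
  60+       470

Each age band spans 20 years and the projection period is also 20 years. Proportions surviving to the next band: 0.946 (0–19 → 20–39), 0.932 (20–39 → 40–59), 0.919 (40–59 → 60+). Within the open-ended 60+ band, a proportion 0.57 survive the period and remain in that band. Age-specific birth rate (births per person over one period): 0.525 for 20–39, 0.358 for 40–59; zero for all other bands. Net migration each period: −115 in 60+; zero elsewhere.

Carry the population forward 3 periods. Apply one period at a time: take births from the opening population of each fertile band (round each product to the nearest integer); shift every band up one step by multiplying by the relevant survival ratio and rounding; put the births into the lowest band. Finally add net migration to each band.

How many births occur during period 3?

— Period 1 —
Births: 1600 × 0.525 = 840 ; 460 × 0.358 = 165 — total 1005
20–39: 920 × 0.946 = 870
40–59: 1600 × 0.932 = 1491
60+: 460 × 0.919 + 470 × 0.57 = 423 + 268 = 691
Net migration: 60+ − 115 → 576
Population now: 0–19=1005, 20–39=870, 40–59=1491, 60+=576
— Period 2 —
Births: 870 × 0.525 = 457 ; 1491 × 0.358 = 534 — total 991
20–39: 1005 × 0.946 = 951
40–59: 870 × 0.932 = 811
60+: 1491 × 0.919 + 576 × 0.57 = 1370 + 328 = 1698
Net migration: 60+ − 115 → 1583
Population now: 0–19=991, 20–39=951, 40–59=811, 60+=1583
— Period 3 —
Births: 951 × 0.525 = 499 ; 811 × 0.358 = 290 — total 789
20–39: 991 × 0.946 = 937
40–59: 951 × 0.932 = 886
60+: 811 × 0.919 + 1583 × 0.57 = 745 + 902 = 1647
Net migration: 60+ − 115 → 1532
Population now: 0–19=789, 20–39=937, 40–59=886, 60+=1532

789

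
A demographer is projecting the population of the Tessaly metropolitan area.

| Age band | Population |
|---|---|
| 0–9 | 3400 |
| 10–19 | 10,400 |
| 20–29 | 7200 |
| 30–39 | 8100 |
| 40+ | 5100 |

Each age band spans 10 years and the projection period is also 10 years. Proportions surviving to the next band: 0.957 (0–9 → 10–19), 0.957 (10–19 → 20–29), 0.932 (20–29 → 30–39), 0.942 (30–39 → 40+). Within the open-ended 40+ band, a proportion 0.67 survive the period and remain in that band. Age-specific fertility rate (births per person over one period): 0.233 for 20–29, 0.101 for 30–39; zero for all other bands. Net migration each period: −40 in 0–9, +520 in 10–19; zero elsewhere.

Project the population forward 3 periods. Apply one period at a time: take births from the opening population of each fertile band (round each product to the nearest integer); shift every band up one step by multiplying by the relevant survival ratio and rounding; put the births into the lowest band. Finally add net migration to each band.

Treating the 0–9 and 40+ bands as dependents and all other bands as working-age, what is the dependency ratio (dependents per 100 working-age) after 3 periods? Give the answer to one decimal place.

207.9

(Bands numbered youngest = 1 to oldest = 5.)
— Period 1 —
Births: 7200 × 0.233 = 1678  |  8100 × 0.101 = 818 → 2496
Band 2: 3400 × 0.957 = 3254
Band 3: 10400 × 0.957 = 9953
Band 4: 7200 × 0.932 = 6710
Band 5: 8100 × 0.942 + 5100 × 0.67 = 7630 + 3417 = 11047
Net migration: Band 1 − 40 → 2456; Band 2 + 520 → 3774
→ [2456, 3774, 9953, 6710, 11047]
— Period 2 —
Births: 9953 × 0.233 = 2319  |  6710 × 0.101 = 678 → 2997
Band 2: 2456 × 0.957 = 2350
Band 3: 3774 × 0.957 = 3612
Band 4: 9953 × 0.932 = 9276
Band 5: 6710 × 0.942 + 11047 × 0.67 = 6321 + 7401 = 13722
Net migration: Band 1 − 40 → 2957; Band 2 + 520 → 2870
→ [2957, 2870, 3612, 9276, 13722]
— Period 3 —
Births: 3612 × 0.233 = 842  |  9276 × 0.101 = 937 → 1779
Band 2: 2957 × 0.957 = 2830
Band 3: 2870 × 0.957 = 2747
Band 4: 3612 × 0.932 = 3366
Band 5: 9276 × 0.942 + 13722 × 0.67 = 8738 + 9194 = 17932
Net migration: Band 1 − 40 → 1739; Band 2 + 520 → 3350
→ [1739, 3350, 2747, 3366, 17932]
Dependents (band 0–9 + band 40+) = 1739 + 17932 = 19671; working-age = 9463; ratio = 19671/9463 × 100 = 207.9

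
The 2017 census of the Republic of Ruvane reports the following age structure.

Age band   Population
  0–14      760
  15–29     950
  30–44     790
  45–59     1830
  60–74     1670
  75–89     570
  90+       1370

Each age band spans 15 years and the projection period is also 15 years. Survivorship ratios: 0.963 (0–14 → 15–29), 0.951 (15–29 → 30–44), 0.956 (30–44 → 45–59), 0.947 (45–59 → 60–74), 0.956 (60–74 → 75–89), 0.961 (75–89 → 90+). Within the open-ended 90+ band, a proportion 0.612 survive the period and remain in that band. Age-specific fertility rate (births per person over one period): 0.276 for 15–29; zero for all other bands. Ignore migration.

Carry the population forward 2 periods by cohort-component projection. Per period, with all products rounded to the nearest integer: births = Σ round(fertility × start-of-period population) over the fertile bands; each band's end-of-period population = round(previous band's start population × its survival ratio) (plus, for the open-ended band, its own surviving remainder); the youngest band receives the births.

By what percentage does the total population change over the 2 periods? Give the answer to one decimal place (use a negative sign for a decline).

-14.8

Call the groups 1 to 7, youngest first.
Period 1.
Births: 950 × 0.276 = 262
Group 2: 760 × 0.963 = 732
Group 3: 950 × 0.951 = 903
Group 4: 790 × 0.956 = 755
Group 5: 1830 × 0.947 = 1733
Group 6: 1670 × 0.956 = 1597
Group 7: 570 × 0.961 + 1370 × 0.612 = 548 + 838 = 1386
End of period: [262, 732, 903, 755, 1733, 1597, 1386]
Period 2.
Births: 732 × 0.276 = 202
Group 2: 262 × 0.963 = 252
Group 3: 732 × 0.951 = 696
Group 4: 903 × 0.956 = 863
Group 5: 755 × 0.947 = 715
Group 6: 1733 × 0.956 = 1657
Group 7: 1597 × 0.961 + 1386 × 0.612 = 1535 + 848 = 2383
End of period: [202, 252, 696, 863, 715, 1657, 2383]
Total: 7940 → 6768; change = -1172; percentage change = -14.8%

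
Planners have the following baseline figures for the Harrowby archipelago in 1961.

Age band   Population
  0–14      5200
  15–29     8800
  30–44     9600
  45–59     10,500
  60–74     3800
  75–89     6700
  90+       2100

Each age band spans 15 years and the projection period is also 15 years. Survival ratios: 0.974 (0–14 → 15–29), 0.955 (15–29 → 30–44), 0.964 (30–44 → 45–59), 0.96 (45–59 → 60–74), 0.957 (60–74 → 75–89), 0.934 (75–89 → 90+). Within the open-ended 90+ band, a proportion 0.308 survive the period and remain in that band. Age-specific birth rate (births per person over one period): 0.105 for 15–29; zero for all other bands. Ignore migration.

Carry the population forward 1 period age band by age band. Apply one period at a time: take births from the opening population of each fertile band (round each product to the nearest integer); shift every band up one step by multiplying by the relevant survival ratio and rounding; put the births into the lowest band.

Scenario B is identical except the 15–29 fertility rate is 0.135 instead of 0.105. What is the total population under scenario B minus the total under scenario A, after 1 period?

Period 1:
Births: 8800 × 0.105 = 924
15–29: 5200 × 0.974 = 5065
30–44: 8800 × 0.955 = 8404
45–59: 9600 × 0.964 = 9254
60–74: 10500 × 0.96 = 10080
75–89: 3800 × 0.957 = 3637
90+: 6700 × 0.934 + 2100 × 0.308 = 6258 + 647 = 6905
Population now: 0–14=924, 15–29=5065, 30–44=8404, 45–59=9254, 60–74=10080, 75–89=3637, 90+=6905
Scenario A total after 1 period: 44269
Scenario B projection —
Period 1:
Births: 8800 × 0.135 = 1188
15–29: 5200 × 0.974 = 5065
30–44: 8800 × 0.955 = 8404
45–59: 9600 × 0.964 = 9254
60–74: 10500 × 0.96 = 10080
75–89: 3800 × 0.957 = 3637
90+: 6700 × 0.934 + 2100 × 0.308 = 6258 + 647 = 6905
Population now: 0–14=1188, 15–29=5065, 30–44=8404, 45–59=9254, 60–74=10080, 75–89=3637, 90+=6905
Scenario B total after 1 period: 44533
Difference B − A = 44533 − 44269 = 264

264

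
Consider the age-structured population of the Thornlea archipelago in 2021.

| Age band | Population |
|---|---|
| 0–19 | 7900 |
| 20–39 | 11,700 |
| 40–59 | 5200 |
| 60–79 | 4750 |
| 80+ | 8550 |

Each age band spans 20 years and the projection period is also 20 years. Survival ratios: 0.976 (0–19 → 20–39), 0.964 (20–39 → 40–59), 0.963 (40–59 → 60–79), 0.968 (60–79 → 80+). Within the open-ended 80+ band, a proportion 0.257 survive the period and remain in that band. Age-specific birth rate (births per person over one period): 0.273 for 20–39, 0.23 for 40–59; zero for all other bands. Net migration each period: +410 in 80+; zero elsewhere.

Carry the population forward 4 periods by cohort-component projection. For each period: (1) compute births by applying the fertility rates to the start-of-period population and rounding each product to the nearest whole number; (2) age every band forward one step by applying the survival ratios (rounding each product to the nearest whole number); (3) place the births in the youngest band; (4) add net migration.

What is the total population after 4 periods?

Call the groups 1 to 5, youngest first.
After projecting period 1:
Births: 11700 * 0.273 = 3194, 5200 * 0.23 = 1196 — total 4390
Group 2: 7900 * 0.976 = 7710
Group 3: 11700 * 0.964 = 11279
Group 4: 5200 * 0.963 = 5008
Group 5: 4750 * 0.968 + 8550 * 0.257 = 4598 + 2197 = 6795
Net migration: Group 5 + 410 → 7205
→ [4390, 7710, 11279, 5008, 7205]
After projecting period 2:
Births: 7710 * 0.273 = 2105, 11279 * 0.23 = 2594 — total 4699
Group 2: 4390 * 0.976 = 4285
Group 3: 7710 * 0.964 = 7432
Group 4: 11279 * 0.963 = 10862
Group 5: 5008 * 0.968 + 7205 * 0.257 = 4848 + 1852 = 6700
Net migration: Group 5 + 410 → 7110
→ [4699, 4285, 7432, 10862, 7110]
After projecting period 3:
Births: 4285 * 0.273 = 1170, 7432 * 0.23 = 1709 — total 2879
Group 2: 4699 * 0.976 = 4586
Group 3: 4285 * 0.964 = 4131
Group 4: 7432 * 0.963 = 7157
Group 5: 10862 * 0.968 + 7110 * 0.257 = 10514 + 1827 = 12341
Net migration: Group 5 + 410 → 12751
→ [2879, 4586, 4131, 7157, 12751]
After projecting period 4:
Births: 4586 * 0.273 = 1252, 4131 * 0.23 = 950 — total 2202
Group 2: 2879 * 0.976 = 2810
Group 3: 4586 * 0.964 = 4421
Group 4: 4131 * 0.963 = 3978
Group 5: 7157 * 0.968 + 12751 * 0.257 = 6928 + 3277 = 10205
Net migration: Group 5 + 410 → 10615
→ [2202, 2810, 4421, 3978, 10615]
Total after period 4: 2202 + 2810 + 4421 + 3978 + 10615 = 24026

24026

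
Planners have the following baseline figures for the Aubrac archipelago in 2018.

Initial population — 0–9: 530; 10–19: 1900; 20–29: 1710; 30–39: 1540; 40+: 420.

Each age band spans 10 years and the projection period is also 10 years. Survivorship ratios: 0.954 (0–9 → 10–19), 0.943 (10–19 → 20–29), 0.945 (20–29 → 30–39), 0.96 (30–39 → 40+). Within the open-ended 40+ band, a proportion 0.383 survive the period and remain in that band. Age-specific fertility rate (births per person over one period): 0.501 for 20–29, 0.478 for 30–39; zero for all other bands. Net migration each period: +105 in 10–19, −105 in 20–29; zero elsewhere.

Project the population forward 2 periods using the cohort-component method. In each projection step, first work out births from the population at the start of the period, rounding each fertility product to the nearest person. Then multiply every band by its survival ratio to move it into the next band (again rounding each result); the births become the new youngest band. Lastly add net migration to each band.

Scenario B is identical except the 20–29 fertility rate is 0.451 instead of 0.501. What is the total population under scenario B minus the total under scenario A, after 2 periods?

After projecting period 1:
Births: 1710 * 0.501 = 857  |  1540 * 0.478 = 736 — total 1593
10–19: 530 * 0.954 = 506
20–29: 1900 * 0.943 = 1792
30–39: 1710 * 0.945 = 1616
40+: 1540 * 0.96 + 420 * 0.383 = 1478 + 161 = 1639
Net migration: 10–19 + 105 → 611; 20–29 − 105 → 1687
→ [1593, 611, 1687, 1616, 1639]
After projecting period 2:
Births: 1687 * 0.501 = 845  |  1616 * 0.478 = 772 — total 1617
10–19: 1593 * 0.954 = 1520
20–29: 611 * 0.943 = 576
30–39: 1687 * 0.945 = 1594
40+: 1616 * 0.96 + 1639 * 0.383 = 1551 + 628 = 2179
Net migration: 10–19 + 105 → 1625; 20–29 − 105 → 471
→ [1617, 1625, 471, 1594, 2179]
Scenario A total after 2 periods: 7486
Scenario B projection —
After projecting period 1:
Births: 1710 * 0.451 = 771  |  1540 * 0.478 = 736 — total 1507
10–19: 530 * 0.954 = 506
20–29: 1900 * 0.943 = 1792
30–39: 1710 * 0.945 = 1616
40+: 1540 * 0.96 + 420 * 0.383 = 1478 + 161 = 1639
Net migration: 10–19 + 105 → 611; 20–29 − 105 → 1687
→ [1507, 611, 1687, 1616, 1639]
After projecting period 2:
Births: 1687 * 0.451 = 761  |  1616 * 0.478 = 772 — total 1533
10–19: 1507 * 0.954 = 1438
20–29: 611 * 0.943 = 576
30–39: 1687 * 0.945 = 1594
40+: 1616 * 0.96 + 1639 * 0.383 = 1551 + 628 = 2179
Net migration: 10–19 + 105 → 1543; 20–29 − 105 → 471
→ [1533, 1543, 471, 1594, 2179]
Scenario B total after 2 periods: 7320
Difference B − A = 7320 − 7486 = -166

-166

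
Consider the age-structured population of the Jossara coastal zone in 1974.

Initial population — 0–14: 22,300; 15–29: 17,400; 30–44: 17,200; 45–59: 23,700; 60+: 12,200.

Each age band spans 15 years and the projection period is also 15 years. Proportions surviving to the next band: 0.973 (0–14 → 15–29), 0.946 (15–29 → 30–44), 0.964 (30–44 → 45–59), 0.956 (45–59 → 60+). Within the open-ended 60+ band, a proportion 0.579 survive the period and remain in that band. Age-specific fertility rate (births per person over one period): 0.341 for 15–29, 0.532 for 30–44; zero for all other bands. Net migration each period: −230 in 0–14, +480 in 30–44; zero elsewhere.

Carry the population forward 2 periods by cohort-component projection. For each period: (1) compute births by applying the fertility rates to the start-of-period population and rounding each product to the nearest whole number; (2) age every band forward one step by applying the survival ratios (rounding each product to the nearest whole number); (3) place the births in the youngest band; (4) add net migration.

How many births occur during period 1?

15083

(Bands numbered youngest = 1 to oldest = 5.)
Period 1:
Births: 17400 × 0.341 = 5933  |  17200 × 0.532 = 9150 → 15083
Band 2: 22300 × 0.973 = 21698
Band 3: 17400 × 0.946 = 16460
Band 4: 17200 × 0.964 = 16581
Band 5: 23700 × 0.956 + 12200 × 0.579 = 22657 + 7064 = 29721
Net migration: Band 1 − 230 → 14853; Band 3 + 480 → 16940
Giving 14853 / 21698 / 16940 / 16581 / 29721.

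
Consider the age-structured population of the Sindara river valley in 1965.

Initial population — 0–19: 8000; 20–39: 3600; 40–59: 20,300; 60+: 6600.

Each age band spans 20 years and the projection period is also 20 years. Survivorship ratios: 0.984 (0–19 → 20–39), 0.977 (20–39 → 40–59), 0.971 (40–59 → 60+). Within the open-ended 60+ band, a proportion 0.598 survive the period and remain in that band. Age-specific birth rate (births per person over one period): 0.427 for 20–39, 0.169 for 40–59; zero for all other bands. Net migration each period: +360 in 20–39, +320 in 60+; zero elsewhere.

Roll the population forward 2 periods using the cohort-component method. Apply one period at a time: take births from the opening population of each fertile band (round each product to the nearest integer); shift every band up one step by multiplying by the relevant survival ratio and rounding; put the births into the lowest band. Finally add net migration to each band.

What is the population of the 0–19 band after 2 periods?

4109

Numbering the groups 1..4 from youngest to oldest:
— Period 1 —
Births: 3600 × 0.427 = 1537 ; 20300 × 0.169 = 3431 → 4968
Group 2: 8000 × 0.984 = 7872
Group 3: 3600 × 0.977 = 3517
Group 4: 20300 × 0.971 + 6600 × 0.598 = 19711 + 3947 = 23658
Net migration: Group 2 + 360 → 8232; Group 4 + 320 → 23978
Population now: 0–19=4968, 20–39=8232, 40–59=3517, 60+=23978
— Period 2 —
Births: 8232 × 0.427 = 3515 ; 3517 × 0.169 = 594 → 4109
Group 2: 4968 × 0.984 = 4889
Group 3: 8232 × 0.977 = 8043
Group 4: 3517 × 0.971 + 23978 × 0.598 = 3415 + 14339 = 17754
Net migration: Group 2 + 360 → 5249; Group 4 + 320 → 18074
Population now: 0–19=4109, 20–39=5249, 40–59=8043, 60+=18074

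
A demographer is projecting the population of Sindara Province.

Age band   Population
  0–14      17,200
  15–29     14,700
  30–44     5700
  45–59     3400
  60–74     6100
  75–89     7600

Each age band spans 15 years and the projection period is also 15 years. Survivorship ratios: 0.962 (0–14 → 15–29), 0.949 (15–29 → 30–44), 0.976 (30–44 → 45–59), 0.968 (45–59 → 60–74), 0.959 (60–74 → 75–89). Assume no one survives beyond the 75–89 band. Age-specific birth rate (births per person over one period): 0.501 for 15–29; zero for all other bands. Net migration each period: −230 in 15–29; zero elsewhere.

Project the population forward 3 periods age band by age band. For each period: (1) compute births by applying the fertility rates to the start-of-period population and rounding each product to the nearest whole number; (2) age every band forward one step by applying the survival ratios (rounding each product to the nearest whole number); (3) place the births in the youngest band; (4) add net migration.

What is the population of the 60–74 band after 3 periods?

Period 1.
Births: 14700 * 0.501 = 7365
15–29: 17200 * 0.962 = 16546
30–44: 14700 * 0.949 = 13950
45–59: 5700 * 0.976 = 5563
60–74: 3400 * 0.968 = 3291
75–89: 6100 * 0.959 = 5850
Net migration: 15–29 − 230 → 16316
Population now: 0–14=7365, 15–29=16316, 30–44=13950, 45–59=5563, 60–74=3291, 75–89=5850
Period 2.
Births: 16316 * 0.501 = 8174
15–29: 7365 * 0.962 = 7085
30–44: 16316 * 0.949 = 15484
45–59: 13950 * 0.976 = 13615
60–74: 5563 * 0.968 = 5385
75–89: 3291 * 0.959 = 3156
Net migration: 15–29 − 230 → 6855
Population now: 0–14=8174, 15–29=6855, 30–44=15484, 45–59=13615, 60–74=5385, 75–89=3156
Period 3.
Births: 6855 * 0.501 = 3434
15–29: 8174 * 0.962 = 7863
30–44: 6855 * 0.949 = 6505
45–59: 15484 * 0.976 = 15112
60–74: 13615 * 0.968 = 13179
75–89: 5385 * 0.959 = 5164
Net migration: 15–29 − 230 → 7633
Population now: 0–14=3434, 15–29=7633, 30–44=6505, 45–59=15112, 60–74=13179, 75–89=5164

13179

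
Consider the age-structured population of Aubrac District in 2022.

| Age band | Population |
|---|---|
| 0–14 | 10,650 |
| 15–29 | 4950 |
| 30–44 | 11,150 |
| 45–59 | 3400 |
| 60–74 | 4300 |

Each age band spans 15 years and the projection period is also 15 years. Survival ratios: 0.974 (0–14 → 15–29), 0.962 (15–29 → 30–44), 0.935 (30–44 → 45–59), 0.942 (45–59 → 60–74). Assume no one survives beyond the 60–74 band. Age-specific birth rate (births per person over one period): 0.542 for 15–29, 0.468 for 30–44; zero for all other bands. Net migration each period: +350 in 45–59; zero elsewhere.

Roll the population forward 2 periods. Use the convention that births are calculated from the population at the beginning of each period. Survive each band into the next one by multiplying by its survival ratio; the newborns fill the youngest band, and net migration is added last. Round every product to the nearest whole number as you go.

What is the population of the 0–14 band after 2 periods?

7851

Let group 1 be 0–14 through group 5 = 60–74.
Period 1:
Births: 4950 × 0.542 = 2683, 11150 × 0.468 = 5218 — total 7901
Group 2: 10650 × 0.974 = 10373
Group 3: 4950 × 0.962 = 4762
Group 4: 11150 × 0.935 = 10425
Group 5: 3400 × 0.942 = 3203
Net migration: Group 4 + 350 → 10775
End of period: [7901, 10373, 4762, 10775, 3203]
Period 2:
Births: 10373 × 0.542 = 5622, 4762 × 0.468 = 2229 — total 7851
Group 2: 7901 × 0.974 = 7696
Group 3: 10373 × 0.962 = 9979
Group 4: 4762 × 0.935 = 4452
Group 5: 10775 × 0.942 = 10150
Net migration: Group 4 + 350 → 4802
End of period: [7851, 7696, 9979, 4802, 10150]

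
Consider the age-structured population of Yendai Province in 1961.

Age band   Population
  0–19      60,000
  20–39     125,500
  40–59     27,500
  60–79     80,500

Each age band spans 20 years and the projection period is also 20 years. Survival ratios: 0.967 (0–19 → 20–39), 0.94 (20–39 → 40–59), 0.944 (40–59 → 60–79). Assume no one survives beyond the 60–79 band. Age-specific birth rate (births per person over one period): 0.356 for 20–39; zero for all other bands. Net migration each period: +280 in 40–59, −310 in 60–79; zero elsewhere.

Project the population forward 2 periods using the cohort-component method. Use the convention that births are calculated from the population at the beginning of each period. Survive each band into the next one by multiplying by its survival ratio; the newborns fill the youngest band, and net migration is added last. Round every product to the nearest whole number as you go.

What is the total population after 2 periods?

Period 1.
Births: 125500 × 0.356 = 44678
20–39: 60000 × 0.967 = 58020
40–59: 125500 × 0.94 = 117970
60–79: 27500 × 0.944 = 25960
Net migration: 40–59 + 280 → 118250; 60–79 − 310 → 25650
→ [44678, 58020, 118250, 25650]
Period 2.
Births: 58020 × 0.356 = 20655
20–39: 44678 × 0.967 = 43204
40–59: 58020 × 0.94 = 54539
60–79: 118250 × 0.944 = 111628
Net migration: 40–59 + 280 → 54819; 60–79 − 310 → 111318
→ [20655, 43204, 54819, 111318]
Total after period 2: 20655 + 43204 + 54819 + 111318 = 229996

229996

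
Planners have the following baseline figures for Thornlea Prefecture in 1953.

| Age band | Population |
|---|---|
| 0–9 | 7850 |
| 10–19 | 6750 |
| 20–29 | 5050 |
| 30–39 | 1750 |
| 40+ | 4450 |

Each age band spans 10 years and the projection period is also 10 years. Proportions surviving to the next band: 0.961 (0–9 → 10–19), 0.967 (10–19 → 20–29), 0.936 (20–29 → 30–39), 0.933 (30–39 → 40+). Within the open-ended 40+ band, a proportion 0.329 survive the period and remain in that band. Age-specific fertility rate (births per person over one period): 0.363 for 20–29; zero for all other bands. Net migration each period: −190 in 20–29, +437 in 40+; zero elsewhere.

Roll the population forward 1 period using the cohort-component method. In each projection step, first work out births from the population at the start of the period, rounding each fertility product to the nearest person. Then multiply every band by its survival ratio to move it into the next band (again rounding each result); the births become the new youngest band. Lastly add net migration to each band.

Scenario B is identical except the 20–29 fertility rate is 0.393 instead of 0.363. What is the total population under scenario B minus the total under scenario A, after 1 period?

Call the groups 1 to 5, youngest first.
— Period 1 —
Births: 5050 × 0.363 = 1833
Group 2: 7850 × 0.961 = 7544
Group 3: 6750 × 0.967 = 6527
Group 4: 5050 × 0.936 = 4727
Group 5: 1750 × 0.933 + 4450 × 0.329 = 1633 + 1464 = 3097
Net migration: Group 3 − 190 → 6337; Group 5 + 437 → 3534
End of period: [1833, 7544, 6337, 4727, 3534]
Scenario A total after 1 period: 23975
Scenario B projection —
— Period 1 —
Births: 5050 × 0.393 = 1985
Group 2: 7850 × 0.961 = 7544
Group 3: 6750 × 0.967 = 6527
Group 4: 5050 × 0.936 = 4727
Group 5: 1750 × 0.933 + 4450 × 0.329 = 1633 + 1464 = 3097
Net migration: Group 3 − 190 → 6337; Group 5 + 437 → 3534
End of period: [1985, 7544, 6337, 4727, 3534]
Scenario B total after 1 period: 24127
Difference B − A = 24127 − 23975 = 152

152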